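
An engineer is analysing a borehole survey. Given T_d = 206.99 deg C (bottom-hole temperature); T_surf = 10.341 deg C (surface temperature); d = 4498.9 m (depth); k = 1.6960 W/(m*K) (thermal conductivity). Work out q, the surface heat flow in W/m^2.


Step 1: grad = (T_d - T_surf)/d * 1000 = (206.99 - 10.341)/4498.9 * 1000 = 43.71046 deg C/km
Step 2: q = k * grad / 1000 = 1.696 * 43.71046 / 1000 = 0.074133 W/m^2
q = 0.074133 W/m^2


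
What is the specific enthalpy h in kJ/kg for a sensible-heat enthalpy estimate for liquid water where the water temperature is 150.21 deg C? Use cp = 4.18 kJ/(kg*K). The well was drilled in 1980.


h = cp * T
h = 4.18 * 150.21
h = 627.88 kJ/kg


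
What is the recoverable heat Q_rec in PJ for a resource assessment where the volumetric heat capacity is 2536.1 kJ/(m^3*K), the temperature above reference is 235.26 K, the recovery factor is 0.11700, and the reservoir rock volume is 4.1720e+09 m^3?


Step 1: Q_s = Vr*rhoc*dT/1e12 = 4.1720e+09*2536.1*235.26/1e12 = 2489.194 PJ
Step 2: Q_rec = Q_s * RF = 2489.194 * 0.117 = 291.24 PJ
Q_rec = 291.24 PJ


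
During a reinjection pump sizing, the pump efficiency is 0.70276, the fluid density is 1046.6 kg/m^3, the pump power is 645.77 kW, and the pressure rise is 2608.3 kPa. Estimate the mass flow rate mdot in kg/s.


mdot = P_pump * rho * eta / dP
mdot = 645.77 * 1046.6 * 0.70276 / 2608.3
mdot = 182.10 kg/s


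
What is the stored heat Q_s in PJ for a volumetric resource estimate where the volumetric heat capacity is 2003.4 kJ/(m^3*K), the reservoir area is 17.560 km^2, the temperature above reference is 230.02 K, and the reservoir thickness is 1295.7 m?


Step 1: Vr = A*1e6*hr = 17.56*1e6*1295.7 = 2.275249e+10 m^3
Step 2: Q_s = Vr*rhoc*dT/1e12 = 2.275249e+10*2003.4*230.02/1e12 = 10485 PJ
Q_s = 10485 PJ


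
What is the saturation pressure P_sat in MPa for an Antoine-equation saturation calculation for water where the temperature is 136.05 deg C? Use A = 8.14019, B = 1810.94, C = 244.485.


P_sat = 10^(A - B/(C + T)) / 760 * 0.101325
P_sat = 10^(8.14019 - 1810.94/(244.485 + 136.05)) / 760 * 0.101325
P_sat = 0.32075 MPa


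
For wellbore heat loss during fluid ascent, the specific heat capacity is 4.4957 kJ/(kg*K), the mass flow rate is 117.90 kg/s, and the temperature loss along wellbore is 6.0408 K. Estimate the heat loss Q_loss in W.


Q_loss = mdot * cp * dT
Q_loss = 117.90 * 4.4957 * 6.0408
Q_loss = 3201.884 kW
Convert: 3201.884 kW * 1000.0 = 3.2019e+06 W
Q_loss = 3.2019e+06 W


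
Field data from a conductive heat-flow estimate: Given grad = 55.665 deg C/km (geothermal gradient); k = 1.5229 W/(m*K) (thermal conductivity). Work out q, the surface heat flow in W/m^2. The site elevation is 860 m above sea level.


q = k * grad / 1000
q = 1.5229 * 55.665 / 1000
q = 0.084772 W/m^2


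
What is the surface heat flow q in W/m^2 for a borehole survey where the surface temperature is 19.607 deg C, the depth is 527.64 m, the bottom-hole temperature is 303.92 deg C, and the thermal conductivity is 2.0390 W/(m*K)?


Step 1: grad = (T_d - T_surf)/d * 1000 = (303.92 - 19.607)/527.64 * 1000 = 538.8390 deg C/km
Step 2: q = k * grad / 1000 = 2.039 * 538.8390 / 1000 = 1.0987 W/m^2
q = 1.0987 W/m^2


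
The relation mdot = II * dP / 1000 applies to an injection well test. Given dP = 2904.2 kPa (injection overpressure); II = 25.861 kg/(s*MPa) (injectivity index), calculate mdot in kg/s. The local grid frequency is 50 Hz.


mdot = II * dP / 1000
mdot = 25.861 * 2904.2 / 1000
mdot = 75.106 kg/s


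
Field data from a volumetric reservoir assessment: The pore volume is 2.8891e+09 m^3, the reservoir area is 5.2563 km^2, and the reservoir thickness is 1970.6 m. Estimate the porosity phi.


phi = Vp / (A * 1e6 * hr)
phi = 2.8891e+09 / (5.2563 * 1e6 * 1970.6)
phi = 0.27892


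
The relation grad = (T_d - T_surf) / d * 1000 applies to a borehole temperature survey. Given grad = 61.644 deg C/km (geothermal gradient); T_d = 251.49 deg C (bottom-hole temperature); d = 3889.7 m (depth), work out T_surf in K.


T_surf = T_d - grad * d / 1000
T_surf = 251.49 - 61.644 * 3889.7 / 1000
T_surf = 11.71333 deg C
Convert to K: 11.71333 + 273.15 = 284.86 K
T_surf = 284.86 K


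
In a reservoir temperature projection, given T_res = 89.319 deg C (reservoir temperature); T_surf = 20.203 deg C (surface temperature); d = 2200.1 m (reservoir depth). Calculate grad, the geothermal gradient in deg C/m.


grad = (T_res - T_surf) / d * 1000
grad = (89.319 - 20.203) / 2200.1 * 1000
grad = 31.41494 deg C/km
Convert: 31.41494 deg C/km * 0.001 = 0.031415 deg C/m
grad = 0.031415 deg C/m


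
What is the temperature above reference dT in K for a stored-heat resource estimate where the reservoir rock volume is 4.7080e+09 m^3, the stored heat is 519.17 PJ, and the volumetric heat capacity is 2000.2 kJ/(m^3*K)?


dT = Q_s * 1e12 / (Vr * rhoc)
dT = 519.17 * 1e12 / (4.7080e+09 * 2000.2)
dT = 55.131 K


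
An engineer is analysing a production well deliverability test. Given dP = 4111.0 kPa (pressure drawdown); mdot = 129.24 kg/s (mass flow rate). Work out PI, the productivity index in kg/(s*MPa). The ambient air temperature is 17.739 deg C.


PI = mdot * 1000 / dP
PI = 129.24 * 1000 / 4111.0
PI = 31.438 kg/(s*MPa)


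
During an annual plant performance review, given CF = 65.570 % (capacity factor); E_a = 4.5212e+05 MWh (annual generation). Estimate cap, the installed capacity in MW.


cap = E_a / (CF/100 * 8760)
cap = 4.5212e+05 / (65.570/100 * 8760)
cap = 78.713 MW


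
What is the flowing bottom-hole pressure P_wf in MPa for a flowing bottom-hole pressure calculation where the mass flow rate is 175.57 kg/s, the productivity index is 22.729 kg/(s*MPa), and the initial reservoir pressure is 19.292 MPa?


P_wf = P_i - mdot / PI
P_wf = 19.292 - 175.57 / 22.729
P_wf = 11.568 MPa


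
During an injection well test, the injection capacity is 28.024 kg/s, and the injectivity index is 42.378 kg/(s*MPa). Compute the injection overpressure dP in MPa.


dP = mdot * 1000 / II
dP = 28.024 * 1000 / 42.378
dP = 661.2865 kPa
Convert: 661.2865 kPa * 0.001 = 0.66129 MPa
dP = 0.66129 MPa


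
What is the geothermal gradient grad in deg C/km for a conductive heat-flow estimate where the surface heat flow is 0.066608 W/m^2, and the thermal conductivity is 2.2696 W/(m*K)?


grad = q * 1000 / k
grad = 0.066608 * 1000 / 2.2696
grad = 29.348 deg C/km


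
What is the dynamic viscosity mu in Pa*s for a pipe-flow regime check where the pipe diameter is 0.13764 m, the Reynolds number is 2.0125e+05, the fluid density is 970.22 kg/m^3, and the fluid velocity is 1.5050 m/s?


mu = rho * vel * D / Re
mu = 970.22 * 1.5050 * 0.13764 / 2.0125e+05
mu = 0.00099866 Pa*s


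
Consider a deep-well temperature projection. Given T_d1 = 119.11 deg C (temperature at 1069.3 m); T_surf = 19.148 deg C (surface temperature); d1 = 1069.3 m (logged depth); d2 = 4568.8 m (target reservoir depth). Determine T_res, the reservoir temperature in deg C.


Step 1: grad = (T_d1 - T_surf)/d1 * 1000 = (119.11 - 19.148)/1069.3 * 1000 = 93.48359 deg C/km
Step 2: T_res = T_surf + grad*d2/1000 = 19.148 + 93.48359*4568.8/1000 = 446.26 deg C
T_res = 446.26 deg C


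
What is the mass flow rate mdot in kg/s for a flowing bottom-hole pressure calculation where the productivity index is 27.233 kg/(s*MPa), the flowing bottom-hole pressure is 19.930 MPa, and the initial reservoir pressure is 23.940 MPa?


mdot = (P_i - P_wf) * PI
mdot = (23.940 - 19.930) * 27.233
mdot = 109.20 kg/s


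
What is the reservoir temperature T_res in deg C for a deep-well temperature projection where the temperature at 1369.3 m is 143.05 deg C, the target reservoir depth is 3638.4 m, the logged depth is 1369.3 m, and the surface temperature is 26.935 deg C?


Step 1: grad = (T_d1 - T_surf)/d1 * 1000 = (143.05 - 26.935)/1369.3 * 1000 = 84.79880 deg C/km
Step 2: T_res = T_surf + grad*d2/1000 = 26.935 + 84.79880*3638.4/1000 = 335.47 deg C
T_res = 335.47 deg C


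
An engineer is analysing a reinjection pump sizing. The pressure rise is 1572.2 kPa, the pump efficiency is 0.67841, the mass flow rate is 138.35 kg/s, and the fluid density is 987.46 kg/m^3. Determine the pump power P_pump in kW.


P_pump = mdot * dP / (rho * eta)
P_pump = 138.35 * 1572.2 / (987.46 * 0.67841)
P_pump = 324.69 kW


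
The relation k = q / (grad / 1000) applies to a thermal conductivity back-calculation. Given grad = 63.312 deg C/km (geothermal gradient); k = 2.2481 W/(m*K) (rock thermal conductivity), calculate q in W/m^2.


q = k * grad / 1000
q = 2.2481 * 63.312 / 1000
q = 0.14233 W/m^2


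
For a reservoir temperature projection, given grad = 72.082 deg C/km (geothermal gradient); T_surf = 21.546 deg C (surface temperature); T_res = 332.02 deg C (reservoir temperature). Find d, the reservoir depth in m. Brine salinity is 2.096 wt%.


d = (T_res - T_surf) / grad * 1000
d = (332.02 - 21.546) / 72.082 * 1000
d = 4307.2 m


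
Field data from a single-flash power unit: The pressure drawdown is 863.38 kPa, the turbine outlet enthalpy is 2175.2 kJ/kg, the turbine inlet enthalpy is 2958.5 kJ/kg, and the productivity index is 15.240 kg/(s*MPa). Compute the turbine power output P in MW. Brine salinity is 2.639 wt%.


Step 1: mdot = PI * dP / 1000 = 15.24 * 863.38 / 1000 = 13.15791 kg/s
Step 2: P = mdot*(h_in - h_out)/1000 = 13.15791*(2958.5 - 2175.2)/1000 = 10.307 MW
P = 10.307 MW


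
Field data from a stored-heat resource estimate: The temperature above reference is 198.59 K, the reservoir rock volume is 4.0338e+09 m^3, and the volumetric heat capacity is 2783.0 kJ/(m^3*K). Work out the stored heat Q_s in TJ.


Q_s = Vr * rhoc * dT / 1e12
Q_s = 4.0338e+09 * 2783.0 * 198.59 / 1e12
Q_s = 2229.384 PJ
Convert: 2229.384 PJ * 1000.0 = 2.2294e+06 TJ
Q_s = 2.2294e+06 TJ


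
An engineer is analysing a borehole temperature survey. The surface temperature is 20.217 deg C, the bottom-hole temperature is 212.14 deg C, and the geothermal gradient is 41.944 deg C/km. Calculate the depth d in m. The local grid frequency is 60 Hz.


d = (T_d - T_surf) / grad * 1000
d = (212.14 - 20.217) / 41.944 * 1000
d = 4575.7 m


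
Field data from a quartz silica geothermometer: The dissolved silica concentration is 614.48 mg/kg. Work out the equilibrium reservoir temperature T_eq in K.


T_eq = 1309 / (5.19 - log10(SiO2)) - 273.15
T_eq = 1309 / (5.19 - log10(614.48)) - 273.15
T_eq = 271.9278 deg C
Convert to K: 271.9278 + 273.15 = 545.08 K
T_eq = 545.08 K


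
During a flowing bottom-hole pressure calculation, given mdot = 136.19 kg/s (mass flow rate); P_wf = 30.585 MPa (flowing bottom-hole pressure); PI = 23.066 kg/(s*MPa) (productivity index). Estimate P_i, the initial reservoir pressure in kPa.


P_i = P_wf + mdot / PI
P_i = 30.585 + 136.19 / 23.066
P_i = 36.48936 MPa
Convert: 36.48936 MPa * 1000.0 = 36489 kPa
P_i = 36489 kPa


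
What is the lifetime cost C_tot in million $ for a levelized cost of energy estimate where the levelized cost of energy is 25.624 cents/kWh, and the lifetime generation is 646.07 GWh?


C_tot = LCOE / 100 * E_tot
C_tot = 25.624 / 100 * 646.07
C_tot = 165.55 million $


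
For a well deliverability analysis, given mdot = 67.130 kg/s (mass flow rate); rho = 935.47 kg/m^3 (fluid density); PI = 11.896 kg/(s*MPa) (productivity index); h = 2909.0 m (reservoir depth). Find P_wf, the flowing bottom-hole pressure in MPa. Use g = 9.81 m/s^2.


Step 1: P_i = rho*g*h/1e6 = 935.47*9.81*2909.0/1e6 = 26.69578 MPa
Step 2: P_wf = P_i - mdot/PI = 26.69578 - 67.13/11.896 = 21.053 MPa
P_wf = 21.053 MPa


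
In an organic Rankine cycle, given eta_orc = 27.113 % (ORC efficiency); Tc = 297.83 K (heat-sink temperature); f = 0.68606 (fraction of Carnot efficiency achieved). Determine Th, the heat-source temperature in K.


Th = Tc / (1 - (eta_orc/100)/f)
Th = 297.83 / (1 - (27.113/100)/0.68606)
Th = 492.44 K


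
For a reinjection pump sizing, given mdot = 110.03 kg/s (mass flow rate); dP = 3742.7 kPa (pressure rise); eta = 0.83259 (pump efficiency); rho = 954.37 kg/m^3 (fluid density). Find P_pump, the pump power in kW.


P_pump = mdot * dP / (rho * eta)
P_pump = 110.03 * 3742.7 / (954.37 * 0.83259)
P_pump = 518.26 kW


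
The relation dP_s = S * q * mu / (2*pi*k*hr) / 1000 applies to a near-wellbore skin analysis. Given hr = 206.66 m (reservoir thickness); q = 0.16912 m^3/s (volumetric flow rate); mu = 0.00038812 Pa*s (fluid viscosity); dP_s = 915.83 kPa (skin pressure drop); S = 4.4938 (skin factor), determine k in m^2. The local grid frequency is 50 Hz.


k = S*q*mu / (2*pi*dP_s*1000*hr)
k = 4.4938*0.16912*0.00038812 / (2*pi*915.83*1000*206.66)
k = 2.4804e-13 m^2


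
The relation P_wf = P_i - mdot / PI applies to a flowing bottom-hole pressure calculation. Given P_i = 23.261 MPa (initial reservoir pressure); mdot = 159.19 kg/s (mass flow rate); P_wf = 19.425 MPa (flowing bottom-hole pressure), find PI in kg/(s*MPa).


PI = mdot / (P_i - P_wf)
PI = 159.19 / (23.261 - 19.425)
PI = 41.499 kg/(s*MPa)


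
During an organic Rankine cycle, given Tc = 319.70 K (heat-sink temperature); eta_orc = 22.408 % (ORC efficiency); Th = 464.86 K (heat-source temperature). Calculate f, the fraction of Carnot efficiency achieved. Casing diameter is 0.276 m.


f = (eta_orc/100) / (1 - Tc/Th)
f = (22.408/100) / (1 - 319.70/464.86)
f = 0.71759


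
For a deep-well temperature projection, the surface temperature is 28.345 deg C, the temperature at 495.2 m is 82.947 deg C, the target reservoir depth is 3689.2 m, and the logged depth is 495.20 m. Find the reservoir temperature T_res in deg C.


Step 1: grad = (T_d1 - T_surf)/d1 * 1000 = (82.947 - 28.345)/495.2 * 1000 = 110.2625 deg C/km
Step 2: T_res = T_surf + grad*d2/1000 = 28.345 + 110.2625*3689.2/1000 = 435.13 deg C
T_res = 435.13 deg C


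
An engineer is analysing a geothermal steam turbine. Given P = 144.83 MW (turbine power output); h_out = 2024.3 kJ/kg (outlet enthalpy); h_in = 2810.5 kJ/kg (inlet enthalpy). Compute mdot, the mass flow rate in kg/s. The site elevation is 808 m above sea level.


mdot = P * 1000 / (h_in - h_out)
mdot = 144.83 * 1000 / (2810.5 - 2024.3)
mdot = 184.22 kg/s


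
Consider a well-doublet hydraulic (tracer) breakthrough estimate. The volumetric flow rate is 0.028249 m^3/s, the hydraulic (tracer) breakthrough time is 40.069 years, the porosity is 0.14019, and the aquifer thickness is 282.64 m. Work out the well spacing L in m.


L = sqrt(t_bt*365.25*86400*3*Qv / (pi*hr*phi))
L = sqrt(40.069*365.25*86400*3*0.028249 / (pi*282.64*0.14019))
L = 927.83 m


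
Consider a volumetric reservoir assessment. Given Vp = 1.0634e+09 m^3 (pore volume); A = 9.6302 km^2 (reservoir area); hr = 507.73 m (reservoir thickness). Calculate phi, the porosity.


phi = Vp / (A * 1e6 * hr)
phi = 1.0634e+09 / (9.6302 * 1e6 * 507.73)
phi = 0.21748


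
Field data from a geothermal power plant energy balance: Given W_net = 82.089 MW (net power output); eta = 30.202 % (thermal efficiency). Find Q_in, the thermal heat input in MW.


Q_in = W_net / (eta / 100)
Q_in = 82.089 / (30.202 / 100)
Q_in = 271.80 MW


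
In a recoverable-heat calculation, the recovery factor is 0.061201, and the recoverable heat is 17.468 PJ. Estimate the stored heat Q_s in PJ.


Q_s = Q_rec / RF
Q_s = 17.468 / 0.061201
Q_s = 285.42 PJ


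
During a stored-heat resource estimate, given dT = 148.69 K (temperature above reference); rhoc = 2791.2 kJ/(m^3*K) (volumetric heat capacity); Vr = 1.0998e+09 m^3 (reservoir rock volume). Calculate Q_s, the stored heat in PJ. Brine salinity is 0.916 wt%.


Q_s = Vr * rhoc * dT / 1e12
Q_s = 1.0998e+09 * 2791.2 * 148.69 / 1e12
Q_s = 456.44 PJ


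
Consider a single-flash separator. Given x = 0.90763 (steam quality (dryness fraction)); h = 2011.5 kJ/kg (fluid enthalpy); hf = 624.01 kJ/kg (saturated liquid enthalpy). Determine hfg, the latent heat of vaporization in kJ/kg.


hfg = (h - hf) / x
hfg = (2011.5 - 624.01) / 0.90763
hfg = 1528.7 kJ/kg


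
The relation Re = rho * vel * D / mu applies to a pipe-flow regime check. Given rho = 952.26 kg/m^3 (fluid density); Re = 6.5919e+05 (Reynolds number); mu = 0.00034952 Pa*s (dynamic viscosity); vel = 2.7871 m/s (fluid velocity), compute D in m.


D = Re * mu / (rho * vel)
D = 6.5919e+05 * 0.00034952 / (952.26 * 2.7871)
D = 0.086811 m


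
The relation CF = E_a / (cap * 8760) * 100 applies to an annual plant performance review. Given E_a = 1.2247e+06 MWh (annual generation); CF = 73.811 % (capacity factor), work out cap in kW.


cap = E_a / (CF/100 * 8760)
cap = 1.2247e+06 / (73.811/100 * 8760)
cap = 189.4107 MW
Convert: 189.4107 MW * 1000.0 = 1.8941e+05 kW
cap = 1.8941e+05 kW


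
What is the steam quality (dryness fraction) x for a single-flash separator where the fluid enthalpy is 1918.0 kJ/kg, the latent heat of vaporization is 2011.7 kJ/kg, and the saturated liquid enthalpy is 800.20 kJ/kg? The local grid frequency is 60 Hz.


x = (h - hf) / hfg
x = (1918.0 - 800.20) / 2011.7
x = 0.55565


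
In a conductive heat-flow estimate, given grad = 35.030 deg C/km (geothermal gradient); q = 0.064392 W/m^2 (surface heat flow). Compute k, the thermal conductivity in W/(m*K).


k = q * 1000 / grad
k = 0.064392 * 1000 / 35.030
k = 1.8382 W/(m*K)


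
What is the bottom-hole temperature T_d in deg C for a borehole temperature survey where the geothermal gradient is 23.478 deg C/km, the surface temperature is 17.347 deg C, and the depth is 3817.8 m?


T_d = T_surf + grad * d / 1000
T_d = 17.347 + 23.478 * 3817.8 / 1000
T_d = 106.98 deg C


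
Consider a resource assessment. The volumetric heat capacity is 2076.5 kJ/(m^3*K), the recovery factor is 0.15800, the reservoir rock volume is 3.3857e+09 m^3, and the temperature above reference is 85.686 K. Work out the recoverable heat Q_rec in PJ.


Step 1: Q_s = Vr*rhoc*dT/1e12 = 3.3857e+09*2076.5*85.686/1e12 = 602.4074 PJ
Step 2: Q_rec = Q_s * RF = 602.4074 * 0.158 = 95.180 PJ
Q_rec = 95.180 PJ


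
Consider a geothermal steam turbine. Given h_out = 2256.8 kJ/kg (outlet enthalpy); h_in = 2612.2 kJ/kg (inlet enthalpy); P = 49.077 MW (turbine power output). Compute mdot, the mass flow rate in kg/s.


mdot = P * 1000 / (h_in - h_out)
mdot = 49.077 * 1000 / (2612.2 - 2256.8)
mdot = 138.09 kg/s


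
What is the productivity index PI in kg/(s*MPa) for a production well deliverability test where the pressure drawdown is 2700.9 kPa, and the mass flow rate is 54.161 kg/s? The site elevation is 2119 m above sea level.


PI = mdot * 1000 / dP
PI = 54.161 * 1000 / 2700.9
PI = 20.053 kg/(s*MPa)


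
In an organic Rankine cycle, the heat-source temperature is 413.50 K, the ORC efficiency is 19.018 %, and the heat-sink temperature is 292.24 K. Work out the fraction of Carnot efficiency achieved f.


f = (eta_orc/100) / (1 - Tc/Th)
f = (19.018/100) / (1 - 292.24/413.50)
f = 0.64852


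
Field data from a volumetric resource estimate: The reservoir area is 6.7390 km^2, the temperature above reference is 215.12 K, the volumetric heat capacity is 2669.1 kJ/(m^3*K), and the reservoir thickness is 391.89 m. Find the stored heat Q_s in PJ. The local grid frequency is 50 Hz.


Step 1: Vr = A*1e6*hr = 6.739*1e6*391.89 = 2.640947e+09 m^3
Step 2: Q_s = Vr*rhoc*dT/1e12 = 2.640947e+09*2669.1*215.12/1e12 = 1516.4 PJ
Q_s = 1516.4 PJ


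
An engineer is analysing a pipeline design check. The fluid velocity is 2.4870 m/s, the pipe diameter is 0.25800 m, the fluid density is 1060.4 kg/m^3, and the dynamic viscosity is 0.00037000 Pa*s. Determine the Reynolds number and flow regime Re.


Step 1: Re = rho*vel*D/mu = 1060.4*2.487*0.258/0.00037 = 1.8389e+06
Step 2: Re = 1.8389e+06 > 4000, so flow is turbulent.
Re = 1.8389e+06 (turbulent)


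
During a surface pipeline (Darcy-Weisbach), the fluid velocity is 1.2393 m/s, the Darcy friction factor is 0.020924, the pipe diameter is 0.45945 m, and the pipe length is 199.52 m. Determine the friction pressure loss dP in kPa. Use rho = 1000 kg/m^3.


dP = f * (L/D) * (rho*vel^2/2) / 1000
dP = 0.020924 * (199.52/0.45945) * (1000*1.2393^2/2) / 1000
dP = 6.9778 kPa


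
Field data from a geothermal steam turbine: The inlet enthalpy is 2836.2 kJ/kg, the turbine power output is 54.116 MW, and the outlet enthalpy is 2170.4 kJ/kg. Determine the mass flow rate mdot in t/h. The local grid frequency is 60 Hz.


mdot = P * 1000 / (h_in - h_out)
mdot = 54.116 * 1000 / (2836.2 - 2170.4)
mdot = 81.27966 kg/s
Convert: 81.27966 kg/s * 3.6 = 292.61 t/h
mdot = 292.61 t/h


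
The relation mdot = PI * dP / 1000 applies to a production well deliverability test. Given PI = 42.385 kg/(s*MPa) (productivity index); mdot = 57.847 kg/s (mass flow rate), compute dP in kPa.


dP = mdot * 1000 / PI
dP = 57.847 * 1000 / 42.385
dP = 1364.8 kPa


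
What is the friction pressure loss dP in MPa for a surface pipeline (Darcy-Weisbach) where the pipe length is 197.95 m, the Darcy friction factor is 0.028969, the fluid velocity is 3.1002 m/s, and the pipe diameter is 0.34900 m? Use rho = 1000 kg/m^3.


dP = f * (L/D) * (rho*vel^2/2) / 1000
dP = 0.028969 * (197.95/0.34900) * (1000*3.1002^2/2) / 1000
dP = 78.96107 kPa
Convert: 78.96107 kPa * 0.001 = 0.078961 MPa
dP = 0.078961 MPa


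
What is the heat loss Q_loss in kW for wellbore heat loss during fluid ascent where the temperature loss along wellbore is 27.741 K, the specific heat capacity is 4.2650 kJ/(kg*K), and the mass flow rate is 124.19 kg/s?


Q_loss = mdot * cp * dT
Q_loss = 124.19 * 4.2650 * 27.741
Q_loss = 14694 kW


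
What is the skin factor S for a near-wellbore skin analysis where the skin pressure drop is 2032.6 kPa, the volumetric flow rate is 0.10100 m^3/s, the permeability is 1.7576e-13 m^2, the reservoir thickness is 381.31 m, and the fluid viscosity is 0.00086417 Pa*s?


S = dP_s * 1000 * 2*pi*k*hr / (q*mu)
S = 2032.6 * 1000 * 2*pi*1.7576e-13*381.31 / (0.10100*0.00086417)
S = 9.8064


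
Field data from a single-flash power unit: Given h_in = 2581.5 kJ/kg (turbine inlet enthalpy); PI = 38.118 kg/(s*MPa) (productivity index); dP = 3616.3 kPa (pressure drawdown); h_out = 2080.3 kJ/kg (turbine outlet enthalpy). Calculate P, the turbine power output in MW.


Step 1: mdot = PI * dP / 1000 = 38.118 * 3616.3 / 1000 = 137.8461 kg/s
Step 2: P = mdot*(h_in - h_out)/1000 = 137.8461*(2581.5 - 2080.3)/1000 = 69.088 MW
P = 69.088 MW


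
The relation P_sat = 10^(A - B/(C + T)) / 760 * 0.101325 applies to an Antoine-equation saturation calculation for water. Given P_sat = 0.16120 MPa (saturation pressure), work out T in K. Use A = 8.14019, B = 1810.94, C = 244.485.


T = B / (A - log10(P_sat * 760 / 0.101325)) - C
T = 1810.94 / (8.14019 - log10(0.16120 * 760 / 0.101325)) - 244.485
T = 113.5691 deg C
Convert to K: 113.5691 + 273.15 = 386.72 K
T = 386.72 K


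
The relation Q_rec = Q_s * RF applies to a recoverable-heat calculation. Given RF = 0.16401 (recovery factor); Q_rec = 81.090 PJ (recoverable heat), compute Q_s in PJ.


Q_s = Q_rec / RF
Q_s = 81.090 / 0.16401
Q_s = 494.42 PJ


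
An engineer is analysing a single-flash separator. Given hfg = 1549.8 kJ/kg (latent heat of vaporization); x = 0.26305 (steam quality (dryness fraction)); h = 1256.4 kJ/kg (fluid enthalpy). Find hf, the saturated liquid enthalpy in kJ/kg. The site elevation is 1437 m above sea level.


hf = h - x * hfg
hf = 1256.4 - 0.26305 * 1549.8
hf = 848.73 kJ/kg


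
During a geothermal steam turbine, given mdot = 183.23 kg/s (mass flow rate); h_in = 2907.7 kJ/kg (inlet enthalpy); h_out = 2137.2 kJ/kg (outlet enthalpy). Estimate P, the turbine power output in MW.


P = mdot * (h_in - h_out) / 1000
P = 183.23 * (2907.7 - 2137.2) / 1000
P = 141.18 MW


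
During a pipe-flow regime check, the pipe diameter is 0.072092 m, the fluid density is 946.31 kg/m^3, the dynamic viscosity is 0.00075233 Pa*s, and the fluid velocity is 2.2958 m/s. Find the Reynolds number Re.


Re = rho * vel * D / mu
Re = 946.31 * 2.2958 * 0.072092 / 0.00075233
Re = 2.0818e+05


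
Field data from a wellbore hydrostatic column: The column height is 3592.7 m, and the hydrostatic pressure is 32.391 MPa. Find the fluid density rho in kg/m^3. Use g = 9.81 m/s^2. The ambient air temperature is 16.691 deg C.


rho = P * 1e6 / (g * h)
rho = 32.391 * 1e6 / (9.81 * 3592.7)
rho = 919.04 kg/m^3


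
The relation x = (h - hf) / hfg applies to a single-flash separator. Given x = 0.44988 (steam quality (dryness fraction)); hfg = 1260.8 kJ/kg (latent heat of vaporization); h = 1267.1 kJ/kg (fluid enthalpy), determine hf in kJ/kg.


hf = h - x * hfg
hf = 1267.1 - 0.44988 * 1260.8
hf = 699.89 kJ/kg


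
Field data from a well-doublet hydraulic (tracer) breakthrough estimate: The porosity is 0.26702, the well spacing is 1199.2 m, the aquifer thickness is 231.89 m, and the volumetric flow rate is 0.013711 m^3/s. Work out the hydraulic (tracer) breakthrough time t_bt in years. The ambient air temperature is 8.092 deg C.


t_bt = pi * hr * phi * L^2 / (3 * Qv) / (365.25*86400)
t_bt = pi * 231.89 * 0.26702 * 1199.2^2 / (3 * 0.013711) / (365.25*86400)
t_bt = 215.51 years


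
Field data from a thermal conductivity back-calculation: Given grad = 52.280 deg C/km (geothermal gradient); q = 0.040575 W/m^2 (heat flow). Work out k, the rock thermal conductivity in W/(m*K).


k = q / (grad / 1000)
k = 0.040575 / (52.280 / 1000)
k = 0.77611 W/(m*K)


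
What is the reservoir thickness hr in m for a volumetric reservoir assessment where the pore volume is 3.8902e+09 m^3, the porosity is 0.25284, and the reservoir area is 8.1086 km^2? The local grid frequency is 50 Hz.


hr = Vp / (A * 1e6 * phi)
hr = 3.8902e+09 / (8.1086 * 1e6 * 0.25284)
hr = 1897.5 m


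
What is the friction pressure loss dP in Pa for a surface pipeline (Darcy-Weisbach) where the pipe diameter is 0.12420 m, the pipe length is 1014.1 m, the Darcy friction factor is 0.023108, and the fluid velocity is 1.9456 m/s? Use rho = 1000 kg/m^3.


dP = f * (L/D) * (rho*vel^2/2) / 1000
dP = 0.023108 * (1014.1/0.12420) * (1000*1.9456^2/2) / 1000
dP = 357.1072 kPa
Convert: 357.1072 kPa * 1000.0 = 3.5711e+05 Pa
dP = 3.5711e+05 Pa


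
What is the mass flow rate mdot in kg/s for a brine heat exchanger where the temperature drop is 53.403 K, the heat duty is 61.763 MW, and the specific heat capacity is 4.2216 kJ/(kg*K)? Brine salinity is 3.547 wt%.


mdot = Q * 1000 / (cp * dT)
mdot = 61.763 * 1000 / (4.2216 * 53.403)
mdot = 273.96 kg/s


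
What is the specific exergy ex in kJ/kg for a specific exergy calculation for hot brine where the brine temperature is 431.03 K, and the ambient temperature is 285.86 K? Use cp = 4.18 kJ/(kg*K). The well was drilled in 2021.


ex = cp * ((T_b - T_0) - T_0 * ln(T_b/T_0))
ex = 4.18 * ((431.03 - 285.86) - 285.86 * ln(431.03/285.86))
ex = 116.10 kJ/kg


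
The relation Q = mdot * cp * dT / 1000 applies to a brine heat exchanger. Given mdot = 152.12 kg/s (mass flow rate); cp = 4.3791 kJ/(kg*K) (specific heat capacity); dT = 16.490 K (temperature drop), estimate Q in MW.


Q = mdot * cp * dT / 1000
Q = 152.12 * 4.3791 * 16.490 / 1000
Q = 10.985 MW


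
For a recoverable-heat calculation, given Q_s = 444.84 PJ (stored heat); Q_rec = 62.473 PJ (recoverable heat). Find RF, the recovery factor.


RF = Q_rec / Q_s
RF = 62.473 / 444.84
RF = 0.14044


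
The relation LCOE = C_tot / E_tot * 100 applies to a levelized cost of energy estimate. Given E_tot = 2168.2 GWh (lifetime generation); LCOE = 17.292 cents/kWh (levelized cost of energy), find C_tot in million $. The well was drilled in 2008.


C_tot = LCOE / 100 * E_tot
C_tot = 17.292 / 100 * 2168.2
C_tot = 374.93 million $


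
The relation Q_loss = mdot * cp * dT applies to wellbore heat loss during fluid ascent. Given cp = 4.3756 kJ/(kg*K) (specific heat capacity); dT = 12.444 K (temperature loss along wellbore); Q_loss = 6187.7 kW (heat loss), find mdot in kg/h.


mdot = Q_loss / (cp * dT)
mdot = 6187.7 / (4.3756 * 12.444)
mdot = 113.6401 kg/s
Convert: 113.6401 kg/s * 3600.0 = 4.0910e+05 kg/h
mdot = 4.0910e+05 kg/h


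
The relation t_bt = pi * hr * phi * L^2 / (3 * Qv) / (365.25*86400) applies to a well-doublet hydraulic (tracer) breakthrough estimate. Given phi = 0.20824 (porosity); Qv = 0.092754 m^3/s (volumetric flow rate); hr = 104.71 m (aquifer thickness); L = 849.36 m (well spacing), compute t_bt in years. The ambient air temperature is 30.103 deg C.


t_bt = pi * hr * phi * L^2 / (3 * Qv) / (365.25*86400)
t_bt = pi * 104.71 * 0.20824 * 849.36^2 / (3 * 0.092754) / (365.25*86400)
t_bt = 5.6277 years


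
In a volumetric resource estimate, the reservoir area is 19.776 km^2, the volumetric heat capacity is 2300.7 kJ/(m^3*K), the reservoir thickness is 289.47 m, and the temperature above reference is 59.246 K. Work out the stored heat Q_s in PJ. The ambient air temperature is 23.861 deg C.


Step 1: Vr = A*1e6*hr = 19.776*1e6*289.47 = 5.724559e+09 m^3
Step 2: Q_s = Vr*rhoc*dT/1e12 = 5.724559e+09*2300.7*59.246/1e12 = 780.30 PJ
Q_s = 780.30 PJ


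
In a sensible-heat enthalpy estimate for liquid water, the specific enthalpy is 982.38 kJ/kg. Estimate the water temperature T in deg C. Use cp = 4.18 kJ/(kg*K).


T = h / cp
T = 982.38 / 4.18
T = 235.02 deg C


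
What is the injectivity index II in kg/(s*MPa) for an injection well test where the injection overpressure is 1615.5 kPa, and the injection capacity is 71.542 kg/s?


II = mdot * 1000 / dP
II = 71.542 * 1000 / 1615.5
II = 44.285 kg/(s*MPa)


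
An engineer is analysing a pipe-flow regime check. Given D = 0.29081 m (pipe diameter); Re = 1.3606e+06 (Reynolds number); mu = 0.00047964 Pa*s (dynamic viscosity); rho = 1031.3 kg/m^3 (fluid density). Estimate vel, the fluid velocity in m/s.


vel = Re * mu / (rho * D)
vel = 1.3606e+06 * 0.00047964 / (1031.3 * 0.29081)
vel = 2.1760 m/s


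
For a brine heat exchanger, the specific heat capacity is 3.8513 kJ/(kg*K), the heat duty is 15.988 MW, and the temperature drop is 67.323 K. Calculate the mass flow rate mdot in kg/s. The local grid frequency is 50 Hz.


mdot = Q * 1000 / (cp * dT)
mdot = 15.988 * 1000 / (3.8513 * 67.323)
mdot = 61.663 kg/s


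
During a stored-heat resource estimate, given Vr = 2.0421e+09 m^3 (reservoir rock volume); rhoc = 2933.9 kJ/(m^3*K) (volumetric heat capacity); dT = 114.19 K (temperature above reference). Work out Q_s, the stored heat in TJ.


Q_s = Vr * rhoc * dT / 1e12
Q_s = 2.0421e+09 * 2933.9 * 114.19 / 1e12
Q_s = 684.1485 PJ
Convert: 684.1485 PJ * 1000.0 = 6.8415e+05 TJ
Q_s = 6.8415e+05 TJ


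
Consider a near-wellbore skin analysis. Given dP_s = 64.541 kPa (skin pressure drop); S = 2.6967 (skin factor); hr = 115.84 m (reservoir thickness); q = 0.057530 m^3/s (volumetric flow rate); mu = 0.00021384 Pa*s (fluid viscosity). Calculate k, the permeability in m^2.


k = S*q*mu / (2*pi*dP_s*1000*hr)
k = 2.6967*0.057530*0.00021384 / (2*pi*64.541*1000*115.84)
k = 7.0622e-13 m^2


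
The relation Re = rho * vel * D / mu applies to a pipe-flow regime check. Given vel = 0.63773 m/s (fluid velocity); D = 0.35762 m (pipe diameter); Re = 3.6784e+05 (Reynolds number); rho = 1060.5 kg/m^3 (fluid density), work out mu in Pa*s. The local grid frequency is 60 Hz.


mu = rho * vel * D / Re
mu = 1060.5 * 0.63773 * 0.35762 / 3.6784e+05
mu = 0.00065752 Pa*s


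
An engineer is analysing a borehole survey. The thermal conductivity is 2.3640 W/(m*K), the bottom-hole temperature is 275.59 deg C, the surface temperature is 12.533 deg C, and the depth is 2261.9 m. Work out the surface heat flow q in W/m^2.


Step 1: grad = (T_d - T_surf)/d * 1000 = (275.59 - 12.533)/2261.9 * 1000 = 116.2991 deg C/km
Step 2: q = k * grad / 1000 = 2.364 * 116.2991 / 1000 = 0.27493 W/m^2
q = 0.27493 W/m^2


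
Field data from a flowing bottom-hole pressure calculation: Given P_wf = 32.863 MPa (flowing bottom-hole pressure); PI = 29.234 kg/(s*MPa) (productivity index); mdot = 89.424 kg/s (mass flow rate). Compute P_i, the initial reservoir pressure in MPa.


P_i = P_wf + mdot / PI
P_i = 32.863 + 89.424 / 29.234
P_i = 35.922 MPa


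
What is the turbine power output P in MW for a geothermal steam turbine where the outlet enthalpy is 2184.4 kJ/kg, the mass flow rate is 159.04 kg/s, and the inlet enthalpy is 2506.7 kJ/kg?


P = mdot * (h_in - h_out) / 1000
P = 159.04 * (2506.7 - 2184.4) / 1000
P = 51.259 MW


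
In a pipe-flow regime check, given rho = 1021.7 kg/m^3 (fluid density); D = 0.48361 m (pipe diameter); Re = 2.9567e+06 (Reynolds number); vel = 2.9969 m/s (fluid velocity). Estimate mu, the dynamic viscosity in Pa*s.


mu = rho * vel * D / Re
mu = 1021.7 * 2.9969 * 0.48361 / 2.9567e+06
mu = 0.00050082 Pa*s


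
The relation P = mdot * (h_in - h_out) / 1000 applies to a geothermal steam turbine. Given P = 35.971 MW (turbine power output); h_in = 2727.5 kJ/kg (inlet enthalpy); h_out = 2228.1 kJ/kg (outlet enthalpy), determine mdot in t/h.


mdot = P * 1000 / (h_in - h_out)
mdot = 35.971 * 1000 / (2727.5 - 2228.1)
mdot = 72.02843 kg/s
Convert: 72.02843 kg/s * 3.6 = 259.30 t/h
mdot = 259.30 t/h


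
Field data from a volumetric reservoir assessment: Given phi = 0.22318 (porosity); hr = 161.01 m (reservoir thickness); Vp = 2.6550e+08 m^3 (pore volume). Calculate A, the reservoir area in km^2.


A = Vp / (1e6 * hr * phi)
A = 2.6550e+08 / (1e6 * 161.01 * 0.22318)
A = 7.3885 km^2


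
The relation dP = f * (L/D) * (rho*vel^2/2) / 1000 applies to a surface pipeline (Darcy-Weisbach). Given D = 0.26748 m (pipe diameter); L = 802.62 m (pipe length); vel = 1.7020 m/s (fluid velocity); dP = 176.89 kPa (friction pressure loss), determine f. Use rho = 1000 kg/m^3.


f = dP*1000 / ((L/D)*(rho*vel^2/2))
f = 176.89*1000 / ((802.62/0.26748)*(1000*1.7020^2/2))
f = 0.040700


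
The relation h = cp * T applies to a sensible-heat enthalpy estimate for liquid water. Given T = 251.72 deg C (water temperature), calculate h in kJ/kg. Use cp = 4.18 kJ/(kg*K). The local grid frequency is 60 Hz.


h = cp * T
h = 4.18 * 251.72
h = 1052.2 kJ/kg


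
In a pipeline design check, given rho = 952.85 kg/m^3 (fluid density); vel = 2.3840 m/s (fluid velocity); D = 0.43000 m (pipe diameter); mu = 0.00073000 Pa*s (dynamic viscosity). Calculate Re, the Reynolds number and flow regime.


Step 1: Re = rho*vel*D/mu = 952.85*2.384*0.43/0.00073 = 1.3381e+06
Step 2: Re = 1.3381e+06 > 4000, so flow is turbulent.
Re = 1.3381e+06 (turbulent)


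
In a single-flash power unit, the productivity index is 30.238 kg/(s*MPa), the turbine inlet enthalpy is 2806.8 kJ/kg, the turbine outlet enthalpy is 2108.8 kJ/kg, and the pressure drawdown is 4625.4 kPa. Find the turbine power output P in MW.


Step 1: mdot = PI * dP / 1000 = 30.238 * 4625.4 / 1000 = 139.8628 kg/s
Step 2: P = mdot*(h_in - h_out)/1000 = 139.8628*(2806.8 - 2108.8)/1000 = 97.624 MW
P = 97.624 MW


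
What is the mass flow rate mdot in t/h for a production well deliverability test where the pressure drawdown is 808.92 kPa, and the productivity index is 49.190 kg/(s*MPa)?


mdot = PI * dP / 1000
mdot = 49.190 * 808.92 / 1000
mdot = 39.79077 kg/s
Convert: 39.79077 kg/s * 3.6 = 143.25 t/h
mdot = 143.25 t/h


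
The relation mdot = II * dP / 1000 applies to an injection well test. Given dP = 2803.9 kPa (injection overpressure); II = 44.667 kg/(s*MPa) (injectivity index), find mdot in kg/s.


mdot = II * dP / 1000
mdot = 44.667 * 2803.9 / 1000
mdot = 125.24 kg/s


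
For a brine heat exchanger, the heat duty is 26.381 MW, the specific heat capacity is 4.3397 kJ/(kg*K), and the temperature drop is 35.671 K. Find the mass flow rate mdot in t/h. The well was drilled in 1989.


mdot = Q * 1000 / (cp * dT)
mdot = 26.381 * 1000 / (4.3397 * 35.671)
mdot = 170.4183 kg/s
Convert: 170.4183 kg/s * 3.6 = 613.51 t/h
mdot = 613.51 t/h


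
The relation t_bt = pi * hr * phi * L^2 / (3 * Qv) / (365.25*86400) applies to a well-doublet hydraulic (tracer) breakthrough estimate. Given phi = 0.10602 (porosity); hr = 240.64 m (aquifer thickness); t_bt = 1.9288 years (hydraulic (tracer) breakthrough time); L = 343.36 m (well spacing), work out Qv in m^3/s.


Qv = pi*hr*phi*L^2 / (3*t_bt*365.25*86400)
Qv = pi*240.64*0.10602*343.36^2 / (3*1.9288*365.25*86400)
Qv = 0.051748 m^3/s


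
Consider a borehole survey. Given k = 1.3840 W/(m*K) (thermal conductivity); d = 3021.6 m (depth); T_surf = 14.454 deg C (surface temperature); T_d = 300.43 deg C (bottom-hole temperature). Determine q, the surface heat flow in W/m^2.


Step 1: grad = (T_d - T_surf)/d * 1000 = (300.43 - 14.454)/3021.6 * 1000 = 94.64390 deg C/km
Step 2: q = k * grad / 1000 = 1.384 * 94.64390 / 1000 = 0.13099 W/m^2
q = 0.13099 W/m^2


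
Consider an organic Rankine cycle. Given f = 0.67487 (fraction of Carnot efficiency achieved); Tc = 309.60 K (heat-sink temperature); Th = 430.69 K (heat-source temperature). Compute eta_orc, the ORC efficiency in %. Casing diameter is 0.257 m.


eta_orc = (1 - Tc/Th) * f * 100
eta_orc = (1 - 309.60/430.69) * 0.67487 * 100
eta_orc = 18.974 %


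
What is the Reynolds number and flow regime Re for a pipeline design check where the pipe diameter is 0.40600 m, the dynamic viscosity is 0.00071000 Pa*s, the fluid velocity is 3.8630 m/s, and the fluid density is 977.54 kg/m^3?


Step 1: Re = rho*vel*D/mu = 977.54*3.863*0.406/0.00071 = 2.1594e+06
Step 2: Re = 2.1594e+06 > 4000, so flow is turbulent.
Re = 2.1594e+06 (turbulent)


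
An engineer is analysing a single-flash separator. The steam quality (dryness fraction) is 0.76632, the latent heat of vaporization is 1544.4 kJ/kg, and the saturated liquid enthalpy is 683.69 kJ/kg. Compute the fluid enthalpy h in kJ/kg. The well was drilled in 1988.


h = hf + x * hfg
h = 683.69 + 0.76632 * 1544.4
h = 1867.2 kJ/kg


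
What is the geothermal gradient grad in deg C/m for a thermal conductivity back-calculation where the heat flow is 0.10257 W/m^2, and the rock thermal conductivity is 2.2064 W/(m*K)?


grad = q / k * 1000
grad = 0.10257 / 2.2064 * 1000
grad = 46.48749 deg C/km
Convert: 46.48749 deg C/km * 0.001 = 0.046487 deg C/m
grad = 0.046487 deg C/m


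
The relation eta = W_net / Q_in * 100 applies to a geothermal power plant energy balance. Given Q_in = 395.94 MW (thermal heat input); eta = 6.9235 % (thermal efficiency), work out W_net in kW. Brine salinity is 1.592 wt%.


W_net = eta / 100 * Q_in
W_net = 6.9235 / 100 * 395.94
W_net = 27.41291 MW
Convert: 27.41291 MW * 1000.0 = 27413 kW
W_net = 27413 kW


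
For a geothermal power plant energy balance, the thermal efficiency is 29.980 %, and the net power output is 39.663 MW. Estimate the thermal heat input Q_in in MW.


Q_in = W_net / (eta / 100)
Q_in = 39.663 / (29.980 / 100)
Q_in = 132.30 MW


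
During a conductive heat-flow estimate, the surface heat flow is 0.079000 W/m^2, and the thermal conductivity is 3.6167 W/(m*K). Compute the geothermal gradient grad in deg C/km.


grad = q * 1000 / k
grad = 0.079000 * 1000 / 3.6167
grad = 21.843 deg C/km


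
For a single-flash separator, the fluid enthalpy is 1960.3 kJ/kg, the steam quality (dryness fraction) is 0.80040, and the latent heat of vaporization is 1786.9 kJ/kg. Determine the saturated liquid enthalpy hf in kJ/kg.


hf = h - x * hfg
hf = 1960.3 - 0.80040 * 1786.9
hf = 530.07 kJ/kg


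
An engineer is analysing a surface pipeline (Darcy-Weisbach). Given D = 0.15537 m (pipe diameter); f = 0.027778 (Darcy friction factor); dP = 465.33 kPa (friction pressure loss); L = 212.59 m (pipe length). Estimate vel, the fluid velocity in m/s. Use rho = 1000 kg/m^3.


vel = sqrt(dP*1000*2*D / (f*L*rho))
vel = sqrt(465.33*1000*2*0.15537 / (0.027778*212.59*1000))
vel = 4.9483 m/s


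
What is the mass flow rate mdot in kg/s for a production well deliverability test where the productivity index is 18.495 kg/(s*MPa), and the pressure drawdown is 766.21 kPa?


mdot = PI * dP / 1000
mdot = 18.495 * 766.21 / 1000
mdot = 14.171 kg/s
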